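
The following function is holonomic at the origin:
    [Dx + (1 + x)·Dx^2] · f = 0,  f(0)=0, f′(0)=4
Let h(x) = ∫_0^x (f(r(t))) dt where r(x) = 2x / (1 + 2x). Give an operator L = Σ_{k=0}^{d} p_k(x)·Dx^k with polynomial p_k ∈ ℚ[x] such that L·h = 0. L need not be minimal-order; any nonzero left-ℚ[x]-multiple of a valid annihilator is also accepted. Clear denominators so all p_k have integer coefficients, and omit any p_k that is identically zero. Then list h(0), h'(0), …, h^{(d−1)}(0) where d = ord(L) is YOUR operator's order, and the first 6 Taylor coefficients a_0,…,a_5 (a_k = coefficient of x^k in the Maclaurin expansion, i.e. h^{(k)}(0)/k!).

L = (6 + 16·x)·Dx^2 + (1 + 6·x + 8·x^2)·Dx^3  (order 3).
h: a_k = 0, 0, 4, -8, 56/3, -48, …
ICs: h(0) = 0, h′(0) = 0, h′′(0) = 8.

f: a_k = 0, 4, -2, 4/3, -1, 4/5, …
L₀ from L_f via x↦r, Dx↦r'^{-1}Dx.
h=∫₀ˣh₀: take L = L₀·Dx.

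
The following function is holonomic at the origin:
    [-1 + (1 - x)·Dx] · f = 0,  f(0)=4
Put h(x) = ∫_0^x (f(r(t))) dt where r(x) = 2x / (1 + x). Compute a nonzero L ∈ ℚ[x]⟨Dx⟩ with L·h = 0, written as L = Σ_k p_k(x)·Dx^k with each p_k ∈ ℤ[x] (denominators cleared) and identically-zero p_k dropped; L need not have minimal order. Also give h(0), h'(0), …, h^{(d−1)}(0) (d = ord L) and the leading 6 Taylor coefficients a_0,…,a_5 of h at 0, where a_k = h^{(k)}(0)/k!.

L = 2·Dx + (-1 + x^2)·Dx^2  (order 2).
h: a_k = 0, 4, 4, 8/3, 2, 8/5, …
ICs: h(0) = 0, h′(0) = 4.

f: a_k = 4, 4, 4, 4, 4, 4, …
f∘r: x↦r, Dx↦Dx/r' in L_f ⇒ L₀.
Integrate: L := L₀·Dx.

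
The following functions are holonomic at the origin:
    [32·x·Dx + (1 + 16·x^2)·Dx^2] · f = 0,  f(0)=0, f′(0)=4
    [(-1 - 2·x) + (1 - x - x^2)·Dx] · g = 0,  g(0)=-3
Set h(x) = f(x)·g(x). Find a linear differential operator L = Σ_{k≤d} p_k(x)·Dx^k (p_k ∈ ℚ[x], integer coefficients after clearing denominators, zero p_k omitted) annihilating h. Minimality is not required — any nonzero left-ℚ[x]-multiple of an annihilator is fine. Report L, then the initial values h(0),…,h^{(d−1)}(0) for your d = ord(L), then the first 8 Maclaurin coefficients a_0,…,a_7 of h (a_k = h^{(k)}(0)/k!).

f: a_k = 0, 4, 0, -64/3, 0, 1024/5, 0, -16384/7, …
g: a_k = -3, -3, -6, -9, -15, -24, -39, -63, …
h₀=f·g: eliminate ⇒ L₀, order ≤ 2·1.
L = (2 + 32·x + 96·x^2) + (2 - 28·x + 64·x^2 + 96·x^3)·Dx + (-1 + x - 15·x^2 + 16·x^3 + 16·x^4)·Dx^2  (order 2).
h: a_k = 0, -12, -12, 40, 28, -2732/5, -2592/5, 208492/35, …
ICs: h(0) = 0, h′(0) = -12.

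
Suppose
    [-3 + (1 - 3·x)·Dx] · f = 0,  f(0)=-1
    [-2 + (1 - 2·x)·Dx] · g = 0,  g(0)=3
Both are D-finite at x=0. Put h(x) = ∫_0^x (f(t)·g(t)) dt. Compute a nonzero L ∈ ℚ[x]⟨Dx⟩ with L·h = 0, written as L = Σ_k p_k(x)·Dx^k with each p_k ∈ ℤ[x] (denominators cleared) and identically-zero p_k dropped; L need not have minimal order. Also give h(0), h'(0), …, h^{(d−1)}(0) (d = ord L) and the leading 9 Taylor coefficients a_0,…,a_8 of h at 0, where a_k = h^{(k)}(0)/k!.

L = (-5 + 12·x)·Dx + (1 - 5·x + 6·x^2)·Dx^2  (order 2).
h: a_k = 0, -3, -15/2, -19, -195/4, -633/5, -665/2, -6177/7, -18915/8, …
ICs: h(0) = 0, h′(0) = -3.

f: a_k = -1, -3, -9, -27, -81, -243, -729, -2187, -6561, …
g: a_k = 3, 6, 12, 24, 48, 96, 192, 384, 768, …
Product ⇒ symmetric product L₀, ord ≤ 1.
∫: right-multiply L₀ by Dx.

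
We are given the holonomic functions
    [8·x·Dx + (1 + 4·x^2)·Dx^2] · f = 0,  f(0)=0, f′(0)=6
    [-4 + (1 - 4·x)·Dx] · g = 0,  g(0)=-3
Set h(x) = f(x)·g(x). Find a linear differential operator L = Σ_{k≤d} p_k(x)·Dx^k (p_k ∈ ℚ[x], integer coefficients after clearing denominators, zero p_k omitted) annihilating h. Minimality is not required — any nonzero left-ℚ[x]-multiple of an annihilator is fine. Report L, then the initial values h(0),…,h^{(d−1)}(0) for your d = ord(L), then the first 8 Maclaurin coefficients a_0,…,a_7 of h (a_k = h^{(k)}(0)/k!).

f: a_k = 0, 6, 0, -8, 0, 96/5, 0, -384/7, …
g: a_k = -3, -12, -48, -192, -768, -3072, -12288, -49152, …
Product ⇒ symmetric product L₀, ord ≤ 2.
L = 32·x + (8 - 8·x + 64·x^2)·Dx + (-1 + 4·x - 4·x^2 + 16·x^3)·Dx^2  (order 2).
h: a_k = 0, -18, -72, -264, -1056, -21408/5, -85632/5, -2391936/35, …
ICs: h(0) = 0, h′(0) = -18.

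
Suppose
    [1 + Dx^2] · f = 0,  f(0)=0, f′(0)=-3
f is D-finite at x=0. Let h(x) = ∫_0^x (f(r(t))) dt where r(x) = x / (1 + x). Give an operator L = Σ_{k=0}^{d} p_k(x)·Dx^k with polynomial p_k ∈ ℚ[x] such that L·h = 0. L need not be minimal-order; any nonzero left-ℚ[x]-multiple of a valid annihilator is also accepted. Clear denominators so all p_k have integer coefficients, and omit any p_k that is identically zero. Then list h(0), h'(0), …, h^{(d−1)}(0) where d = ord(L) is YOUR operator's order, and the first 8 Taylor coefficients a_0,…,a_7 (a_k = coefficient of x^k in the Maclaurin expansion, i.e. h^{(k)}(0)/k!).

f: a_k = 0, -3, 0, 1/2, 0, -1/40, 0, 1/1680, …
L₀ from L_f via x↦r, Dx↦r'^{-1}Dx.
h=∫h₀ ⇒ L = L₀·Dx.
L = Dx + (2 + 6·x + 6·x^2 + 2·x^3)·Dx^2 + (1 + 4·x + 6·x^2 + 4·x^3 + x^4)·Dx^3  (order 3).
h: a_k = 0, 0, -3/2, 1, -5/8, 3/10, -1/240, -15/56, …
ICs: h(0) = 0, h′(0) = 0, h′′(0) = -3.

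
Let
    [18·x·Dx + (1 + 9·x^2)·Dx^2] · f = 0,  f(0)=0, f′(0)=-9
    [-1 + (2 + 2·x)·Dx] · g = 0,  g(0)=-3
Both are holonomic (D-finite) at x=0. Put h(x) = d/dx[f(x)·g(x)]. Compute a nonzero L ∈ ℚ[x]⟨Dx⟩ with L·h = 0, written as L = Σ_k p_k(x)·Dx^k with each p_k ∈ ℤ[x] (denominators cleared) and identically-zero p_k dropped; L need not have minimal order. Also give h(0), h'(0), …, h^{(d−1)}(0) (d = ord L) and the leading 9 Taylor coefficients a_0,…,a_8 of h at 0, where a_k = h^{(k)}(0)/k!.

f: a_k = 0, -9, 0, 27, 0, -729/5, 0, 6561/7, 0, …
g: a_k = -3, -3/2, 3/8, -3/16, 15/128, -21/256, 63/1024, -99/2048, 1287/32768, …
Sym-product of L_f,L_g gives L₀ (≤ ord 2).
h=h₀': d/dx-closure on L₀ ⇒ L.
L = (23 + 120·x - 570·x^2 - 648·x^3 - 81·x^4) + (52 + 220·x - 936·x^2 - 3048·x^3 - 2268·x^4 - 324·x^5)·Dx + (4 - 40·x - 68·x^2 - 432·x^3 - 948·x^4 - 648·x^5 - 108·x^6)·Dx^2  (order 2).
h: a_k = 27, 27, -2025/8, -621/4, 285741/128, 823203/640, -102642957/5120, -98944983/8960, 41326291935/229376, …
ICs: h(0) = 27, h′(0) = 27.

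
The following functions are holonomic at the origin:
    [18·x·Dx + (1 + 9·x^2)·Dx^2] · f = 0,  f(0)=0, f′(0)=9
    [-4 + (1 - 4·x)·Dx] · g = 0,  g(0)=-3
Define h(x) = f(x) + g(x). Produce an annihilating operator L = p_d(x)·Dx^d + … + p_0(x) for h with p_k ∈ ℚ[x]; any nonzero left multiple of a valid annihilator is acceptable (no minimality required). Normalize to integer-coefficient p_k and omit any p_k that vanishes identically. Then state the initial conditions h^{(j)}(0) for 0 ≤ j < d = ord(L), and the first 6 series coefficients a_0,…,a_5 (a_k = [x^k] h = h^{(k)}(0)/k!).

f: a_k = 0, 9, 0, -27, 0, 729/5, …
g: a_k = -3, -12, -48, -192, -768, -3072, …
h₀=f+g: left-lcm gives L₀, ord ≤ 3.
L = (72 - 1152·x - 1944·x^2)·Dx + (-57 + 72·x - 765·x^2 - 1944·x^3)·Dx^2 + (4 - 7·x - 63·x^3 - 324·x^4)·Dx^3  (order 3).
h: a_k = -3, -3, -48, -219, -768, -14631/5, …
ICs: h(0) = -3, h′(0) = -3, h′′(0) = -96.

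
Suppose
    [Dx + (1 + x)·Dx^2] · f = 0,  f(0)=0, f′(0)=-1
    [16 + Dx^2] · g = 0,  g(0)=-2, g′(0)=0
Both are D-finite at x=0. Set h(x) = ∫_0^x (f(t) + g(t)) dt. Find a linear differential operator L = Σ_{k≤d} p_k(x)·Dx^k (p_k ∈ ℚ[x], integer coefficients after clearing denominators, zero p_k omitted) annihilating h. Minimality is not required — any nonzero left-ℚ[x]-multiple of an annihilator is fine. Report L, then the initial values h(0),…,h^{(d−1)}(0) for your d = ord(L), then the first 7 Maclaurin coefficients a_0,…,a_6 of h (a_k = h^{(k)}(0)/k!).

L = (176 + 256·x + 128·x^2)·Dx^2 + (144 + 400·x + 384·x^2 + 128·x^3)·Dx^3 + (11 + 16·x + 8·x^2)·Dx^4 + (9 + 25·x + 24·x^2 + 8·x^3)·Dx^5  (order 5).
h: a_k = 0, -2, -1/2, 11/2, -1/12, -253/60, -1/30, …
ICs: h(0) = 0, h′(0) = -2, h′′(0) = -1, h′′′(0) = 33, h′′′′(0) = -2.

f: a_k = 0, -1, 1/2, -1/3, 1/4, -1/5, 1/6, …
g: a_k = -2, 0, 16, 0, -64/3, 0, 512/45, …
L₀ := lclm(L_f,L_g); ord L₀ ≤ 2+2.
Integrate: L := L₀·Dx.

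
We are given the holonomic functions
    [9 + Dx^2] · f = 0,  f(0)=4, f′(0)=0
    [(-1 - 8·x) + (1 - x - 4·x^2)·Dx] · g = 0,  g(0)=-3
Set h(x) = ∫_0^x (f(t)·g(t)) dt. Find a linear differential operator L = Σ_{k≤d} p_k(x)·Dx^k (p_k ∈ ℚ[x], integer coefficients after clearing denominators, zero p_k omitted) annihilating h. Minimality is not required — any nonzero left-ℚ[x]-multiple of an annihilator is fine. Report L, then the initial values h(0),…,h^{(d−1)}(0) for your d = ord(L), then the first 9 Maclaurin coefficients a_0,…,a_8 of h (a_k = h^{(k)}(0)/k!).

f: a_k = 4, 0, -18, 0, 27/2, 0, -81/20, 0, 729/1120, …
g: a_k = -3, -3, -15, -27, -87, -195, -543, -1323, -3495, …
Sym-product of L_f,L_g gives L₀ (≤ ord 2).
h=∫₀ˣh₀: take L = L₀·Dx.
L = (-1 + 9·x + 36·x^2)·Dx + (2 + 16·x)·Dx^2 + (-1 + x + 4·x^2)·Dx^3  (order 3).
h: a_k = 0, -12, -6, -2, -27/2, -237/10, -223/4, -15927/140, -42687/160, …
ICs: h(0) = 0, h′(0) = -12, h′′(0) = -12.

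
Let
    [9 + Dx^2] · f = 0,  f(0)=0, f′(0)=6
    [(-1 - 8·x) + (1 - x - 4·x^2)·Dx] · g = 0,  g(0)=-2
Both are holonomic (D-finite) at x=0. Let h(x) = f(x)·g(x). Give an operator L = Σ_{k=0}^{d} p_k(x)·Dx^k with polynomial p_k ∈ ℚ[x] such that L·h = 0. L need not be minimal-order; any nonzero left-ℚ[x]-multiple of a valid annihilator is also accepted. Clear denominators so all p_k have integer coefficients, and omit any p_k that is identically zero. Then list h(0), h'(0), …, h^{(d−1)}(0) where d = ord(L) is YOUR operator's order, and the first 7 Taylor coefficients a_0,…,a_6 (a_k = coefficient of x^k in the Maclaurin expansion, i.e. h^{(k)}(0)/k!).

L = (-1 + 9·x + 36·x^2) + (2 + 16·x)·Dx + (-1 + x + 4·x^2)·Dx^2  (order 2).
h: a_k = 0, -12, -12, -42, -90, -2661/10, -6261/10, …
ICs: h(0) = 0, h′(0) = -12.

f: a_k = 0, 6, 0, -9, 0, 81/20, 0, …
g: a_k = -2, -2, -10, -18, -58, -130, -362, …
f·g: L₀ = L_f ⊗_s L_g, ord ≤ 2·1.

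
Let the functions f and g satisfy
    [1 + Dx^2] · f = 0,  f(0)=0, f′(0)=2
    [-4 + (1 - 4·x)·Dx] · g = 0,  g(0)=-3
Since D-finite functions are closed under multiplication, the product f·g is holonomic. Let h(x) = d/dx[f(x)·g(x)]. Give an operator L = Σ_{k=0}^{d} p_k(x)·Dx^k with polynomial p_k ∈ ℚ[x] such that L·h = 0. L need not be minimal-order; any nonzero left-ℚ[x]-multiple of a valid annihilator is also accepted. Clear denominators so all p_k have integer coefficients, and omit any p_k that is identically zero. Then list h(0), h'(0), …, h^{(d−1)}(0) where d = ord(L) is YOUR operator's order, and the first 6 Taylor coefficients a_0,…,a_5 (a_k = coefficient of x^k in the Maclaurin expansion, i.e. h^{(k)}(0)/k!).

L = (-31 - 8·x + 16·x^2) + (-8 + 32·x)·Dx + (1 - 8·x + 16·x^2)·Dx^2  (order 2).
h: a_k = -6, -48, -285, -1520, -30401/4, -182406/5, …
ICs: h(0) = -6, h′(0) = -48.

f: a_k = 0, 2, 0, -1/3, 0, 1/60, …
g: a_k = -3, -12, -48, -192, -768, -3072, …
f·g: L₀ = L_f ⊗_s L_g, ord ≤ 2·1.
Derive L from L₀ (diff closure).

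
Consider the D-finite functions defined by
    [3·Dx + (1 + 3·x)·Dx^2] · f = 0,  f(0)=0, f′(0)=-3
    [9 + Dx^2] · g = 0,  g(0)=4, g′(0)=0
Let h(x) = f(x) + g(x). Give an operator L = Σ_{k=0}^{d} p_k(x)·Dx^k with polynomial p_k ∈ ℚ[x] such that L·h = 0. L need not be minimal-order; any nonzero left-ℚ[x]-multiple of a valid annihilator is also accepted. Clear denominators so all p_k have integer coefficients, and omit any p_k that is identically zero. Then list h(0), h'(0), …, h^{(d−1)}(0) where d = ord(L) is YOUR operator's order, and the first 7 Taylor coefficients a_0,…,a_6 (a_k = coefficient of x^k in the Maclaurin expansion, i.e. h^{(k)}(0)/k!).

L = (63 + 54·x + 81·x^2)·Dx + (9 + 45·x + 81·x^2 + 81·x^3)·Dx^2 + (7 + 6·x + 9·x^2)·Dx^3 + (1 + 5·x + 9·x^2 + 9·x^3)·Dx^4  (order 4).
h: a_k = 4, -3, -27/2, -9, 135/4, -243/5, 2349/20, …
ICs: h(0) = 4, h′(0) = -3, h′′(0) = -27, h′′′(0) = -54.

f: a_k = 0, -3, 9/2, -9, 81/4, -243/5, 243/2, …
g: a_k = 4, 0, -18, 0, 27/2, 0, -81/20, …
f+g: L₀ = lclm(L_f,L_g), ord ≤ 2+2.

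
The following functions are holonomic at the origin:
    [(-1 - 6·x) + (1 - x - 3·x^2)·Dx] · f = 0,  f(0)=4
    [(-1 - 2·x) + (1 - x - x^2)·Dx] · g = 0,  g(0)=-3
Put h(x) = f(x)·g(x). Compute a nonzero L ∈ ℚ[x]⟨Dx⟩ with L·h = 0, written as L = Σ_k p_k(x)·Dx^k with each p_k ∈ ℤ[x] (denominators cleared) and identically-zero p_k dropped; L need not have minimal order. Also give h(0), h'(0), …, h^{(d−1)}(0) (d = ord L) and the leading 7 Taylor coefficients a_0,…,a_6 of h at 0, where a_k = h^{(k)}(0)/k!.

L = (-2 - 6·x + 12·x^2 + 12·x^3) + (1 - 2·x - 3·x^2 + 4·x^3 + 3·x^4)·Dx  (order 1).
h: a_k = -12, -24, -84, -192, -504, -1176, -2844, …
ICs: h(0) = -12.

f: a_k = 4, 4, 16, 28, 76, 160, 388, …
g: a_k = -3, -3, -6, -9, -15, -24, -39, …
f·g: L₀ = L_f ⊗_s L_g, ord ≤ 1·1.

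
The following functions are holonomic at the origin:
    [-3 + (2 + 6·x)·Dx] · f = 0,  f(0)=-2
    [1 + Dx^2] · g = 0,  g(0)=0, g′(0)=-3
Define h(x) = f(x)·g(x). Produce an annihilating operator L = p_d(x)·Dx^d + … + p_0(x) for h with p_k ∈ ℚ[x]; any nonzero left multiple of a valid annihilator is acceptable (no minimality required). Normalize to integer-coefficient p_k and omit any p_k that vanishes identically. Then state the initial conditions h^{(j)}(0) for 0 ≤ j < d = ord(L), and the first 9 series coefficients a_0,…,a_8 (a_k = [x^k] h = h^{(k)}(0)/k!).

f: a_k = -2, -3, 9/4, -27/8, 405/64, -1701/128, 15309/512, -72171/1024, 2814669/16384, …
g: a_k = 0, -3, 0, 1/2, 0, -1/40, 0, 1/1680, 0, …
L₀ := L_f ⊗_s L_g (sym. prod.), ord ≤ 2.
L = (31 + 24·x + 36·x^2) + (-12 - 36·x)·Dx + (4 + 24·x + 36·x^2)·Dx^2  (order 2).
h: a_k = 0, 6, 9, -31/4, 69/8, -5699/320, 24483/640, -4655323/53760, 1468555/7168, …
ICs: h(0) = 0, h′(0) = 6.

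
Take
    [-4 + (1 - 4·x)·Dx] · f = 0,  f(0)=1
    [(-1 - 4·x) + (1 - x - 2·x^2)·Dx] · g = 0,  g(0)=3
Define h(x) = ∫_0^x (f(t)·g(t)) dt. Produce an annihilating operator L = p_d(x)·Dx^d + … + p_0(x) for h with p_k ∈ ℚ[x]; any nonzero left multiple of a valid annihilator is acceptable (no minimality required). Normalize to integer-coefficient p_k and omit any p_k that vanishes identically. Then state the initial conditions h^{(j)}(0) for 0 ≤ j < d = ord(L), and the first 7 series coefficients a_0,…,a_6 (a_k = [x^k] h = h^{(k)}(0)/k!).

f: a_k = 1, 4, 16, 64, 256, 1024, 4096, …
g: a_k = 3, 3, 9, 15, 33, 63, 129, …
Sym-product of L_f,L_g gives L₀ (≤ ord 1).
∫: right-multiply L₀ by Dx.
L = (-5 + 4·x + 24·x^2)·Dx + (1 - 5·x + 2·x^2 + 8·x^3)·Dx^2  (order 2).
h: a_k = 0, 3, 15/2, 23, 291/4, 1197/5, 1617/2, …
ICs: h(0) = 0, h′(0) = 3.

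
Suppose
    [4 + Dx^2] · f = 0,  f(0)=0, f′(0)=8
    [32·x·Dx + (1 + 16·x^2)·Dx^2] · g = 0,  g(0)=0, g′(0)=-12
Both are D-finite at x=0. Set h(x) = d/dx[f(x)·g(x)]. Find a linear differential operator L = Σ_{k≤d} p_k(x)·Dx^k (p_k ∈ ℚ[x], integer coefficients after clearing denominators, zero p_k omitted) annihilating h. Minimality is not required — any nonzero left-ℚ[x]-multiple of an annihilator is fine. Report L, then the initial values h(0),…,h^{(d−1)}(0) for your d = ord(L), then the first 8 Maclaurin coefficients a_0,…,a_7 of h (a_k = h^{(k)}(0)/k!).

f: a_k = 0, 8, 0, -16/3, 0, 16/15, 0, -32/315, …
g: a_k = 0, -12, 0, 64, 0, -3072/5, 0, 49152/7, …
f·g: L₀ = L_f ⊗_s L_g, ord ≤ 2·2.
Derive L from L₀ (diff closure).
L = (62288 + 2213376·x^2 + 73428992·x^4 + 58982400·x^6 + 3145728·x^8 - 167772160·x^10 + 268435456·x^12) + (35072·x + 2871296·x^3 + 39976960·x^5 + 52428800·x^7 + 83886080·x^9 + 268435456·x^11)·Dx + (15912 + 579328·x^2 + 18954240·x^4 + 19529728·x^6 + 9961472·x^8 - 16777216·x^10 + 134217728·x^12)·Dx^2 + (8768·x + 717824·x^3 + 9994240·x^5 + 13107200·x^7 + 20971520·x^9 + 67108864·x^11)·Dx^3 + (85 + 6496·x^2 + 149248·x^4 + 1196032·x^6 + 2293760·x^8 + 6291456·x^10 + 16777216·x^12)·Dx^4  (order 4).
h: a_k = 0, -192, 0, 2304, 0, -31616, 0, 476160, …
ICs: h(0) = 0, h′(0) = -192, h′′(0) = 0, h′′′(0) = 13824.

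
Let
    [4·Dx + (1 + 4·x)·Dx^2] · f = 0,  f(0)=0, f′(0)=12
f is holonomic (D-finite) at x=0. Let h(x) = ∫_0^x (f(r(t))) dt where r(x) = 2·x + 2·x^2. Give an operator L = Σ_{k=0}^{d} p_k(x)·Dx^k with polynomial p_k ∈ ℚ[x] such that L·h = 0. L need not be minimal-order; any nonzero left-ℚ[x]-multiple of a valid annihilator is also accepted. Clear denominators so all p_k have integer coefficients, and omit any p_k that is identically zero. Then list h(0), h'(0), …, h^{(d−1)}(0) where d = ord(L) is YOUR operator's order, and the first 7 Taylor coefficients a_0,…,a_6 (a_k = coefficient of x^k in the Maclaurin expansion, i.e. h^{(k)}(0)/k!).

f: a_k = 0, 12, -24, 64, -192, 3072/5, -2048, …
h₀=f(r): pull back L_f along r ⇒ L₀.
Integrate: L := L₀·Dx.
L = (6 + 16·x + 16·x^2)·Dx^2 + (1 + 10·x + 24·x^2 + 16·x^3)·Dx^3  (order 3).
h: a_k = 0, 0, 12, -24, 80, -1632/5, 7424/5, …
ICs: h(0) = 0, h′(0) = 0, h′′(0) = 24.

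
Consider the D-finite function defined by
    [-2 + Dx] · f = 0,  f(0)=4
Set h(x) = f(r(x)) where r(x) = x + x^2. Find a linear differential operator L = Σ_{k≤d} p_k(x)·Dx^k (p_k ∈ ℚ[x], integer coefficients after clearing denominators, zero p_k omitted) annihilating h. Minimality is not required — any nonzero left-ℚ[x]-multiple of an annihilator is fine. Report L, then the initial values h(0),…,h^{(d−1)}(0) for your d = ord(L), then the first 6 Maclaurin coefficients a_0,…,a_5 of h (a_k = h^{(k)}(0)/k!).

L = (-2 - 4·x) + Dx  (order 1).
h: a_k = 4, 8, 16, 64/3, 80/3, 416/15, …
ICs: h(0) = 4.

f: a_k = 4, 8, 8, 16/3, 8/3, 16/15, …
f∘r: x↦r, Dx↦Dx/r' in L_f ⇒ L₀.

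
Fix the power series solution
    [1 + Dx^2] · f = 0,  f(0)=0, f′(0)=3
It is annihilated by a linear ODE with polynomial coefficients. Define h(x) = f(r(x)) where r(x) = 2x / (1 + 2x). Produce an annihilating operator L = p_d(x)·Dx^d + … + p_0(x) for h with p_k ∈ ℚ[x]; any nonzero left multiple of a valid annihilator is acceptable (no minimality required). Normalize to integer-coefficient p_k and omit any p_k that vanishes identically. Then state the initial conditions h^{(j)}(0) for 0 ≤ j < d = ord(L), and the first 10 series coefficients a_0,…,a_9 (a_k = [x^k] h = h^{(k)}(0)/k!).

f: a_k = 0, 3, 0, -1/2, 0, 1/40, 0, -1/1680, 0, 1/120960, …
Change of var in L_f (x↦r) gives L₀.
L = 4 + (4 + 24·x + 48·x^2 + 32·x^3)·Dx + (1 + 8·x + 24·x^2 + 32·x^3 + 16·x^4)·Dx^2  (order 2).
h: a_k = 0, 6, -12, 20, -24, 4/5, 120, -55448/105, 25456/15, -896716/189, …
ICs: h(0) = 0, h′(0) = 6.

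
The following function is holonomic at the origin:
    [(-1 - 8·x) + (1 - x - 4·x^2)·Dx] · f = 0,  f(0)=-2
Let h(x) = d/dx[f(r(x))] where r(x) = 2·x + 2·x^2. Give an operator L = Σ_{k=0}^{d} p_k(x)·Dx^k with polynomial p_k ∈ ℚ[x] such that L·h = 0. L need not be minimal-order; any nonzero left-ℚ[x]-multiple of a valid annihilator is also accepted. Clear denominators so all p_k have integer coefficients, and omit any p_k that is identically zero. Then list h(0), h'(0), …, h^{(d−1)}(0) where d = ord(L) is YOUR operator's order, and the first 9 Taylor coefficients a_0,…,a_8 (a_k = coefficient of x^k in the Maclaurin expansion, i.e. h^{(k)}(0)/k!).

L = (22 + 204·x + 1260·x^2 + 4672·x^3 + 8736·x^4 + 7680·x^5 + 2560·x^6) + (-1 - 16·x + 6·x^2 + 420·x^3 + 1520·x^4 + 2400·x^5 + 1792·x^6 + 512·x^7)·Dx  (order 1).
h: a_k = -4, -88, -672, -5600, -41520, -298080, -2080512, -14214400, -95635008, …
ICs: h(0) = -4.

f: a_k = -2, -2, -10, -18, -58, -130, -362, -882, -2330, …
h₀=f(r): pull back L_f along r ⇒ L₀.
Differentiate: ansatz ord ≤ ord L₀ ⇒ L.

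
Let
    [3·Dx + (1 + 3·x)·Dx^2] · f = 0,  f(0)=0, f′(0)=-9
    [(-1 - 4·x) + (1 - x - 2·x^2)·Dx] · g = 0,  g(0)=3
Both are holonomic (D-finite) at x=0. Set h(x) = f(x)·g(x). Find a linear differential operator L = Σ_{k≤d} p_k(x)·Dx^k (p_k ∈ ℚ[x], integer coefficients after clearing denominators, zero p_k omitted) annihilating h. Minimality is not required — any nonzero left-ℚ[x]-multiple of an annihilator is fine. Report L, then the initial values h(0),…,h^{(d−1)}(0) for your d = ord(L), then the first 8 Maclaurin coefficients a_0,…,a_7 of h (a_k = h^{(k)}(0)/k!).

f: a_k = 0, -9, 27/2, -27, 243/4, -729/5, 729/2, -6561/7, …
g: a_k = 3, 3, 9, 15, 33, 63, 129, 255, …
L₀ := L_f ⊗_s L_g (sym. prod.), ord ≤ 2.
L = (7 + 24·x) + (-1 + 17·x + 30·x^2)·Dx + (-1 - 2·x + 5·x^2 + 6·x^3)·Dx^2  (order 2).
h: a_k = 0, -27, 27/2, -243/2, 351/4, -11853/20, 13527/20, -464913/140, …
ICs: h(0) = 0, h′(0) = -27.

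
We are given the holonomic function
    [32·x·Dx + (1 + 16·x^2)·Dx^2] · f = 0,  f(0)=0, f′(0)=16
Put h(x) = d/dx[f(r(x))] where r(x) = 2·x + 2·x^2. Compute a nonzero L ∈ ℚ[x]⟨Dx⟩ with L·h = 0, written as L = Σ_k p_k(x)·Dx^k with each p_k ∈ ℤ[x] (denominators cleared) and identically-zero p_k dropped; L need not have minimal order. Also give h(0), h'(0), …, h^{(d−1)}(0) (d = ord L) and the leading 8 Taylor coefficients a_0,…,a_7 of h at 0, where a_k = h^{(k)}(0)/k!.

f: a_k = 0, 16, 0, -256/3, 0, 4096/5, 0, -65536/7, …
f∘r: x↦r, Dx↦Dx/r' in L_f ⇒ L₀.
h=h₀': d/dx-closure on L₀ ⇒ L.
L = (-2 + 128·x + 512·x^2 + 768·x^3 + 384·x^4) + (1 + 2·x + 64·x^2 + 256·x^3 + 320·x^4 + 128·x^5)·Dx  (order 1).
h: a_k = 32, 64, -2048, -8192, 120832, 782336, -6553600, -65011712, …
ICs: h(0) = 32.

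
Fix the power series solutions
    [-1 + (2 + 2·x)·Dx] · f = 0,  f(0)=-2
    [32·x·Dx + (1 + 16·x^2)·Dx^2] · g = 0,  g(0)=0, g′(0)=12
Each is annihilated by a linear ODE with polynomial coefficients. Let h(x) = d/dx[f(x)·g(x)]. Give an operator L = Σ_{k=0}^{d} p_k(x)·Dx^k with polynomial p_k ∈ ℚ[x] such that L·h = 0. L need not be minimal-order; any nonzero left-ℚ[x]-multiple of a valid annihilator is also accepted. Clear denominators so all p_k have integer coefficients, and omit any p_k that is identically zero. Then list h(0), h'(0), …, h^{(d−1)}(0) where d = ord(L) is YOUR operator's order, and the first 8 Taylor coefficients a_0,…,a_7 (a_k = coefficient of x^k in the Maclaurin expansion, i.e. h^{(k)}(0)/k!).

L = (125 + 640·x - 5728·x^2 - 6144·x^3 - 768·x^4) + (268 + 1164·x - 10368·x^2 - 29696·x^3 - 21504·x^4 - 3072·x^5)·Dx + (12 - 232·x - 372·x^2 - 4096·x^3 - 9088·x^4 - 6144·x^5 - 1024·x^6)·Dx^2  (order 2).
h: a_k = -24, -24, 393, 250, -99509/16, -291387/80, 63582493/640, 62254327/1120, …
ICs: h(0) = -24, h′(0) = -24.

f: a_k = -2, -1, 1/4, -1/8, 5/64, -7/128, 21/512, -33/1024, …
g: a_k = 0, 12, 0, -64, 0, 3072/5, 0, -49152/7, …
h₀=f·g: eliminate ⇒ L₀, order ≤ 1·2.
h=h₀': d/dx-closure on L₀ ⇒ L.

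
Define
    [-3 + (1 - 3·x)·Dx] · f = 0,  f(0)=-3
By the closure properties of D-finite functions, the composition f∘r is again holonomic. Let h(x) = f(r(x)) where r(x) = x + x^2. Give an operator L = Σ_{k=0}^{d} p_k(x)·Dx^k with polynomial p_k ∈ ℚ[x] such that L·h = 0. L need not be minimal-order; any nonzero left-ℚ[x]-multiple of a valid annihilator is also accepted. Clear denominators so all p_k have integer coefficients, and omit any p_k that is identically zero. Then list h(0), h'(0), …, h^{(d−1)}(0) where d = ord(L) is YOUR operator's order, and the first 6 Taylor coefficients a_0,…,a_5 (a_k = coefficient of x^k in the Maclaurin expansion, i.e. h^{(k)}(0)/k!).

f: a_k = -3, -9, -27, -81, -243, -729, …
Substitute x→r, Dx→(1/r')Dx; clear ⇒ L₀.
L = (3 + 6·x) + (-1 + 3·x + 3·x^2)·Dx  (order 1).
h: a_k = -3, -9, -36, -135, -513, -1944, …
ICs: h(0) = -3.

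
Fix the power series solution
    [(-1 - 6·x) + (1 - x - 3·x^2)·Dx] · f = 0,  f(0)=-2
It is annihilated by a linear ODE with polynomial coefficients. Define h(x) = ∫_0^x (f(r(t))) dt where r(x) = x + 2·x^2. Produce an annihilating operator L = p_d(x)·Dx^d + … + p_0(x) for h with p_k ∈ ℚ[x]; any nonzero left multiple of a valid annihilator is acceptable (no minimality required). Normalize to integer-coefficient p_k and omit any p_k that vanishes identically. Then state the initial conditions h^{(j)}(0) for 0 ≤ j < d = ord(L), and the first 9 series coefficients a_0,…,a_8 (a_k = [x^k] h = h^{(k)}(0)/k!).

L = (1 + 10·x + 36·x^2 + 48·x^3)·Dx + (-1 + x + 5·x^2 + 12·x^3 + 12·x^4)·Dx^2  (order 2).
h: a_k = 0, -2, -1, -4, -23/2, -154/5, -92, -2018/7, -3589/4, …
ICs: h(0) = 0, h′(0) = -2.

f: a_k = -2, -2, -8, -14, -38, -80, -194, -434, -1016, …
f∘r: x↦r, Dx↦Dx/r' in L_f ⇒ L₀.
h=∫₀ˣh₀: take L = L₀·Dx.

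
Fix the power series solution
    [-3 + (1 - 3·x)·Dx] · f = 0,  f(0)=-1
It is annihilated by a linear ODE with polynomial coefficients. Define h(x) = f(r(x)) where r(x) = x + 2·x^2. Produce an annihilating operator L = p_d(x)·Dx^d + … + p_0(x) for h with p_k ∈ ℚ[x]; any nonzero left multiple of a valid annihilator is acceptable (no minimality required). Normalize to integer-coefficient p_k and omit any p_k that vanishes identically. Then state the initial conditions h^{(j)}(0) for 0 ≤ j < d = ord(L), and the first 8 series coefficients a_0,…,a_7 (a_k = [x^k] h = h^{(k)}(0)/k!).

L = (3 + 12·x) + (-1 + 3·x + 6·x^2)·Dx  (order 1).
h: a_k = -1, -3, -15, -63, -279, -1215, -5319, -23247, …
ICs: h(0) = -1.

f: a_k = -1, -3, -9, -27, -81, -243, -729, -2187, …
h₀=f(r): pull back L_f along r ⇒ L₀.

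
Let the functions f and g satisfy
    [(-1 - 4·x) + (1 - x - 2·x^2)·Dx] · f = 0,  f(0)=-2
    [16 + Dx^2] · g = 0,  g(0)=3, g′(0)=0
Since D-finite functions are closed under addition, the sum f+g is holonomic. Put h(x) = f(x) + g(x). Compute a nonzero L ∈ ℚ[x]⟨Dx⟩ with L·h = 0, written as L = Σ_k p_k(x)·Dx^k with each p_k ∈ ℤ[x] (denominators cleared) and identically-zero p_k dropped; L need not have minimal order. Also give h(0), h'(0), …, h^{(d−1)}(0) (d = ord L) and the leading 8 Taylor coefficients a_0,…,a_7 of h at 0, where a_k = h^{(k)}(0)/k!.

f: a_k = -2, -2, -6, -10, -22, -42, -86, -170, …
g: a_k = 3, 0, -24, 0, 32, 0, -256/15, 0, …
Weyl lclm of L_f,L_g ⇒ L₀ (ord ≤ 3).
L = (368 + 1408·x - 256·x^2 + 512·x^3 + 2560·x^4 + 2048·x^5) + (-176 + 336·x + 384·x^2 - 1024·x^3 - 384·x^4 + 1536·x^5 + 1024·x^6)·Dx + (23 + 88·x - 16·x^2 + 32·x^3 + 160·x^4 + 128·x^5)·Dx^2 + (-11 + 21·x + 24·x^2 - 64·x^3 - 24·x^4 + 96·x^5 + 64·x^6)·Dx^3  (order 3).
h: a_k = 1, -2, -30, -10, 10, -42, -1546/15, -170, …
ICs: h(0) = 1, h′(0) = -2, h′′(0) = -60.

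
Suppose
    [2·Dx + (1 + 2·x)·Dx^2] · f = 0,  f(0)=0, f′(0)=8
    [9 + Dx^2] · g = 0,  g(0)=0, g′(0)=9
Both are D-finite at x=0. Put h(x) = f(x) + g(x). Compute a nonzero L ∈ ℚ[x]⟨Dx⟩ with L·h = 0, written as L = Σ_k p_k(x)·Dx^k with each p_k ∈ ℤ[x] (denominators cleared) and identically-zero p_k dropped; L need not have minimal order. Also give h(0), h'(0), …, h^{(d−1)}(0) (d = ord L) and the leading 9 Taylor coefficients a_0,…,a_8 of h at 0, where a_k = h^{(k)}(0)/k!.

f: a_k = 0, 8, -8, 32/3, -16, 128/5, -128/3, 512/7, -128, …
g: a_k = 0, 9, 0, -27/2, 0, 243/40, 0, -729/560, 0, …
Weyl lclm of L_f,L_g ⇒ L₀ (ord ≤ 4).
L = (594 + 648·x + 648·x^2)·Dx + (153 + 630·x + 972·x^2 + 648·x^3)·Dx^2 + (66 + 72·x + 72·x^2)·Dx^3 + (17 + 70·x + 108·x^2 + 72·x^3)·Dx^4  (order 4).
h: a_k = 0, 17, -8, -17/6, -16, 1267/40, -128/3, 40231/560, -128, …
ICs: h(0) = 0, h′(0) = 17, h′′(0) = -16, h′′′(0) = -17.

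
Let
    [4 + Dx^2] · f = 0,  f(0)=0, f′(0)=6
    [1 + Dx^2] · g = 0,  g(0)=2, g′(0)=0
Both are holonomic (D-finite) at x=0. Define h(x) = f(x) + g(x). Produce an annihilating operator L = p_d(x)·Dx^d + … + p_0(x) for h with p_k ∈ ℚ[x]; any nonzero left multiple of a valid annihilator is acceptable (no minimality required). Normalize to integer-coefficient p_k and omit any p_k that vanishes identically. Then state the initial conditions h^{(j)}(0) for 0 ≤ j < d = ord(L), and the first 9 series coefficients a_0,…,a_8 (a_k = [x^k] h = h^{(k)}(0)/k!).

L = 4 + 5·Dx^2 + Dx^4  (order 4).
h: a_k = 2, 6, -1, -4, 1/12, 4/5, -1/360, -8/105, 1/20160, …
ICs: h(0) = 2, h′(0) = 6, h′′(0) = -2, h′′′(0) = -24.

f: a_k = 0, 6, 0, -4, 0, 4/5, 0, -8/105, 0, …
g: a_k = 2, 0, -1, 0, 1/12, 0, -1/360, 0, 1/20160, …
Sum ⇒ L₀ = lclm(L_f,L_g) in ℚ(x)⟨Dx⟩.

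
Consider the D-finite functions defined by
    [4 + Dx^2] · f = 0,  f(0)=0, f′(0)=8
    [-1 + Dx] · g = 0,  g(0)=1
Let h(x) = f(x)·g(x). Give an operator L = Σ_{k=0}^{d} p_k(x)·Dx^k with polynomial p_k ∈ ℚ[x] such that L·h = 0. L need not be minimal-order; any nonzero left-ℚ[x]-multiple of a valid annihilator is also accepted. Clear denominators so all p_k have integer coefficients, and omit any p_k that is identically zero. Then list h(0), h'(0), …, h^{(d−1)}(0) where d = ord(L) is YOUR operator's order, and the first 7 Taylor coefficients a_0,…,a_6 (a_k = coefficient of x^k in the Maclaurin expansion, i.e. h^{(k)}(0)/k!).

L = 5 - 2·Dx + Dx^2  (order 2).
h: a_k = 0, 8, 8, -4/3, -4, -19/15, 11/45, …
ICs: h(0) = 0, h′(0) = 8.

f: a_k = 0, 8, 0, -16/3, 0, 16/15, 0, …
g: a_k = 1, 1, 1/2, 1/6, 1/24, 1/120, 1/720, …
L₀ := L_f ⊗_s L_g (sym. prod.), ord ≤ 2.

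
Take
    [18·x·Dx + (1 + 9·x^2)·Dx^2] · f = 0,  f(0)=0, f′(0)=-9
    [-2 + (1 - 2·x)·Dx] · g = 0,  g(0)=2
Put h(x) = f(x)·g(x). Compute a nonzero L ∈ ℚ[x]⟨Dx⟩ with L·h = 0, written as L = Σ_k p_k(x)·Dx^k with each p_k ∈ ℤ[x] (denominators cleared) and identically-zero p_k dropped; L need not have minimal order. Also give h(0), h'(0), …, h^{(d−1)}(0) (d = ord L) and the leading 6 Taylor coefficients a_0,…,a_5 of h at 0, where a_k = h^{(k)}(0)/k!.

f: a_k = 0, -9, 0, 27, 0, -729/5, …
g: a_k = 2, 4, 8, 16, 32, 64, …
Product ⇒ symmetric product L₀, ord ≤ 2.
L = 36·x + (4 - 18·x + 72·x^2)·Dx + (-1 + 2·x - 9·x^2 + 18·x^3)·Dx^2  (order 2).
h: a_k = 0, -18, -36, -18, -36, -1818/5, …
ICs: h(0) = 0, h′(0) = -18.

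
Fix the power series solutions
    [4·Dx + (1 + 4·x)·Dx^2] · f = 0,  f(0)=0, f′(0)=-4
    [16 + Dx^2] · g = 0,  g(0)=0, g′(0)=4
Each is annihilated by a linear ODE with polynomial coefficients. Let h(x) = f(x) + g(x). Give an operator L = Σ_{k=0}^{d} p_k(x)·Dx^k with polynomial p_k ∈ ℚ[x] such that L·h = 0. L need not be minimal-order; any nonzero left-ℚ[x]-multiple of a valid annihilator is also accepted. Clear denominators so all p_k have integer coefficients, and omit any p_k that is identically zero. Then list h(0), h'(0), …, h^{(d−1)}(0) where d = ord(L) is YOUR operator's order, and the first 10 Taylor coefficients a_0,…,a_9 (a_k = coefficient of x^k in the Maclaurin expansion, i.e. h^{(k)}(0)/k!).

L = (448 + 512·x + 1024·x^2)·Dx + (48 + 320·x + 768·x^2 + 1024·x^3)·Dx^2 + (28 + 32·x + 64·x^2)·Dx^3 + (3 + 20·x + 48·x^2 + 64·x^3)·Dx^4  (order 4).
h: a_k = 0, 0, 8, -32, 64, -2944/15, 2048/3, -105472/45, 8192, -82573312/2835, …
ICs: h(0) = 0, h′(0) = 0, h′′(0) = 16, h′′′(0) = -192.

f: a_k = 0, -4, 8, -64/3, 64, -1024/5, 2048/3, -16384/7, 8192, -262144/9, …
g: a_k = 0, 4, 0, -32/3, 0, 128/15, 0, -1024/315, 0, 2048/2835, …
h₀=f+g: left-lcm gives L₀, ord ≤ 4.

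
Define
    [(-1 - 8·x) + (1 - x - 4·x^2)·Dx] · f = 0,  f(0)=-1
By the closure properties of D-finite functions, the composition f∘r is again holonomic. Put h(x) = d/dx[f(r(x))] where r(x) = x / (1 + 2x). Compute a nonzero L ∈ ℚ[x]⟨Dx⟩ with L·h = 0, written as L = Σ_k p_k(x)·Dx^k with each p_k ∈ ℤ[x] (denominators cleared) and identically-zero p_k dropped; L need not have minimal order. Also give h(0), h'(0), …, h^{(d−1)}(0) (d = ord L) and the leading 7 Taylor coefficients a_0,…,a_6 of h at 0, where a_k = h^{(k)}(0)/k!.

L = (6 + 12·x + 72·x^2 + 80·x^3) + (-1 - 15·x - 54·x^2 - 36·x^3 + 40·x^4)·Dx  (order 1).
h: a_k = -1, -6, 21, -108, 475, -2034, 8449, …
ICs: h(0) = -1.

f: a_k = -1, -1, -5, -9, -29, -65, -181, …
h₀=f(r): pull back L_f along r ⇒ L₀.
h₀' ⇒ L via d/dx closure of L₀.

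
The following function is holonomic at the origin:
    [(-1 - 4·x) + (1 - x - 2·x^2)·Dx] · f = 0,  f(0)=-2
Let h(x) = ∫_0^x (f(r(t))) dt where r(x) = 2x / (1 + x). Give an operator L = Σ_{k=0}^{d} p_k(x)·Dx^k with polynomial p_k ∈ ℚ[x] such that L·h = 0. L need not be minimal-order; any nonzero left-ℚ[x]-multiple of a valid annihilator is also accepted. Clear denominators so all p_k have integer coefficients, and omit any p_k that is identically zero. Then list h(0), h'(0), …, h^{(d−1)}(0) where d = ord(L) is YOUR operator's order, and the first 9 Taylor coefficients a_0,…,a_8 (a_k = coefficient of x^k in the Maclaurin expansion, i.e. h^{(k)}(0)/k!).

f: a_k = -2, -2, -6, -10, -22, -42, -86, -170, -342, …
Substitute x→r, Dx→(1/r')Dx; clear ⇒ L₀.
h=∫h₀ ⇒ L = L₀·Dx.
L = (2 + 18·x)·Dx + (-1 - x + 9·x^2 + 9·x^3)·Dx^2  (order 2).
h: a_k = 0, -2, -2, -20/3, -9, -36, -54, -1620/7, -729/2, …
ICs: h(0) = 0, h′(0) = -2.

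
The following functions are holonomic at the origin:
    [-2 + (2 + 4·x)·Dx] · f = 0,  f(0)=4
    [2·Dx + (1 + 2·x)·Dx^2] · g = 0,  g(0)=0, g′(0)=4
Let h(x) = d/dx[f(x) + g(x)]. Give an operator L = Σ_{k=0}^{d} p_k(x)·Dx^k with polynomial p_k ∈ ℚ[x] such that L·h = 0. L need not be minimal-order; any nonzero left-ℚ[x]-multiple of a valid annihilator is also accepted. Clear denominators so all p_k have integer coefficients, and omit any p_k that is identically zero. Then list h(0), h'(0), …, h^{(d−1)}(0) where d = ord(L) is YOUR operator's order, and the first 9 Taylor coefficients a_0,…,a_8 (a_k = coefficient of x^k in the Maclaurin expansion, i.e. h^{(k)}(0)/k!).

f: a_k = 4, 4, -2, 2, -5/2, 7/2, -21/4, 33/4, -429/32, …
g: a_k = 0, 4, -4, 16/3, -8, 64/5, -64/3, 256/7, -64, …
h₀=f+g: left-lcm gives L₀, ord ≤ 3.
Derive L from L₀ (diff closure).
L = 2 + (5 + 10·x)·Dx + (1 + 4·x + 4·x^2)·Dx^2  (order 2).
h: a_k = 8, -12, 22, -42, 163/2, -319/2, 1255/4, -2477/4, 39203/32, …
ICs: h(0) = 8, h′(0) = -12.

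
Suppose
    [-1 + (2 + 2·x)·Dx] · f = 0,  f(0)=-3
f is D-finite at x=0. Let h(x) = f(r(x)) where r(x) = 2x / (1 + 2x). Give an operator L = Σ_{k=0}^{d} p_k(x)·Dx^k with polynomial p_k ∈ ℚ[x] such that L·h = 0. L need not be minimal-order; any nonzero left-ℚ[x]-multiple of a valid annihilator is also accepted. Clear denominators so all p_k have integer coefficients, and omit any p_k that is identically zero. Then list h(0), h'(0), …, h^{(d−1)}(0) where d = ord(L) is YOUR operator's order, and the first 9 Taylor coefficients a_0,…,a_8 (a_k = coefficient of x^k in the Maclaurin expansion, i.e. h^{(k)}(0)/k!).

f: a_k = -3, -3/2, 3/8, -3/16, 15/128, -21/256, 63/1024, -99/2048, 1287/32768, …
Change of var in L_f (x↦r) gives L₀.
L = -1 + (1 + 6·x + 8·x^2)·Dx  (order 1).
h: a_k = -3, -3, 15/2, -39/2, 423/8, -1197/8, 7059/16, -21615/16, 547383/128, …
ICs: h(0) = -3.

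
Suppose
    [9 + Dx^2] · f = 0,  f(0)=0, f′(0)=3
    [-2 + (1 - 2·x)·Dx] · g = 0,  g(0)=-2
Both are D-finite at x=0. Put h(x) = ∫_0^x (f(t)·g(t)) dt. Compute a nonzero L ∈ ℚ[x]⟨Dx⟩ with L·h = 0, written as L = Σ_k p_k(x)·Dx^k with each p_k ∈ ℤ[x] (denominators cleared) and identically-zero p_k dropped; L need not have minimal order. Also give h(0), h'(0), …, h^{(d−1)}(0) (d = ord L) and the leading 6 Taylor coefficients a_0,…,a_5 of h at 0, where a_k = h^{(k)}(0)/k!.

L = (-9 + 18·x)·Dx + 4·Dx^2 + (-1 + 2·x)·Dx^3  (order 3).
h: a_k = 0, 0, -3, -4, -15/4, -6, …
ICs: h(0) = 0, h′(0) = 0, h′′(0) = -6.

f: a_k = 0, 3, 0, -9/2, 0, 81/40, …
g: a_k = -2, -4, -8, -16, -32, -64, …
Sym-product of L_f,L_g gives L₀ (≤ ord 2).
h=∫h₀ ⇒ L = L₀·Dx.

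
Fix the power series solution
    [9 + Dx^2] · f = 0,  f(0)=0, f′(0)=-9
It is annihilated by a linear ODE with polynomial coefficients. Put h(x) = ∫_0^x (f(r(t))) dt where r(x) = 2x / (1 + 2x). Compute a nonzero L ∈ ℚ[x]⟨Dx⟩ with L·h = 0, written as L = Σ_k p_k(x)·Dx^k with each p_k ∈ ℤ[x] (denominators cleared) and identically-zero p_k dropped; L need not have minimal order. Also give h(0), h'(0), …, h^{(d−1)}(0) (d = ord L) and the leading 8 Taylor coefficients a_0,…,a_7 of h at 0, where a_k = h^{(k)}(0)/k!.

f: a_k = 0, -9, 0, 27/2, 0, -243/40, 0, 729/560, …
L₀ from L_f via x↦r, Dx↦r'^{-1}Dx.
h=∫h₀ ⇒ L = L₀·Dx.
L = 36·Dx + (4 + 24·x + 48·x^2 + 32·x^3)·Dx^2 + (1 + 8·x + 24·x^2 + 32·x^3 + 16·x^4)·Dx^3  (order 3).
h: a_k = 0, 0, -9, 12, 9, -504/5, 1758/5, -6120/7, …
ICs: h(0) = 0, h′(0) = 0, h′′(0) = -18.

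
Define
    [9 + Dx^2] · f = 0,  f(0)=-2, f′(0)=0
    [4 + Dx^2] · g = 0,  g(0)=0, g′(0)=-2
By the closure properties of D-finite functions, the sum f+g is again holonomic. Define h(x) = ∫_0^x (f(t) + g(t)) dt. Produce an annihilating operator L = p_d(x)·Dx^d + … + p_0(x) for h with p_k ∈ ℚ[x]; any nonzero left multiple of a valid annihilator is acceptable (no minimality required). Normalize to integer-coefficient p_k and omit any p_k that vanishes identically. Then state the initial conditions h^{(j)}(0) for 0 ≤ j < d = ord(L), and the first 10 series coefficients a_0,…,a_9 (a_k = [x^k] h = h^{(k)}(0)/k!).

f: a_k = -2, 0, 9, 0, -27/4, 0, 81/40, 0, -729/2240, 0, …
g: a_k = 0, -2, 0, 4/3, 0, -4/15, 0, 8/315, 0, -4/2835, …
f+g: L₀ = lclm(L_f,L_g), ord ≤ 2+2.
Integrate: L := L₀·Dx.
L = 36·Dx + 13·Dx^3 + Dx^5  (order 5).
h: a_k = 0, -2, -1, 3, 1/3, -27/20, -2/45, 81/280, 1/315, -81/2240, …
ICs: h(0) = 0, h′(0) = -2, h′′(0) = -2, h′′′(0) = 18, h′′′′(0) = 8.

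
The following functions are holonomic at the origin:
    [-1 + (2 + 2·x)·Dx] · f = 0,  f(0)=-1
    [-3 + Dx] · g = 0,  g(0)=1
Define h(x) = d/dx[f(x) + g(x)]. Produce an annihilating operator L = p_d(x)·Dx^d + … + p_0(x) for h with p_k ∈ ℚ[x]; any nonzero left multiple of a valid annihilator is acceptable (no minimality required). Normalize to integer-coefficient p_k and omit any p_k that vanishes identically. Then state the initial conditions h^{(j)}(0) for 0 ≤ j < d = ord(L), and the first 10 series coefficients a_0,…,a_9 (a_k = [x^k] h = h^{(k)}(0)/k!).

f: a_k = -1, -1/2, 1/8, -1/16, 5/128, -7/256, 21/1024, -33/2048, 429/32768, -715/65536, …
g: a_k = 1, 3, 9/2, 9/2, 27/8, 81/40, 81/80, 243/560, 729/4480, 243/4480, …
f+g: L₀ = lclm(L_f,L_g), ord ≤ 1+1.
Derive L from L₀ (diff closure).
L = (-27 - 18·x) + (-33 - 72·x - 36·x^2)·Dx + (14 + 26·x + 12·x^2)·Dx^2  (order 2).
h: a_k = 5/2, 37/4, 213/16, 437/32, 2557/256, 15867/2560, 29949/10240, 201639/143360, 894519/2293760, 1171921/4587520, …
ICs: h(0) = 5/2, h′(0) = 37/4.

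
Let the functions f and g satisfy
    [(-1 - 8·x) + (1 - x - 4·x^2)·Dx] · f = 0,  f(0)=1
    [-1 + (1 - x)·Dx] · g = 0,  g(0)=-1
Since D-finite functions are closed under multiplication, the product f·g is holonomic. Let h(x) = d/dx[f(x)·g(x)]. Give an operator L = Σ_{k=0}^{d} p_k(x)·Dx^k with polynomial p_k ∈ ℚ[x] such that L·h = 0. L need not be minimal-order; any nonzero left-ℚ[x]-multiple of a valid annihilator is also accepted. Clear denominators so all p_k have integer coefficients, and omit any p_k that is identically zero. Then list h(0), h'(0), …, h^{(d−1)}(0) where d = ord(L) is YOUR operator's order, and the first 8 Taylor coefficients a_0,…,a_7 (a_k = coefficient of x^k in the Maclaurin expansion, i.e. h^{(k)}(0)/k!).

L = (7 + 6·x + 3·x^2 - 96·x^3 + 96·x^4) + (-1 - x + 15·x^2 - 7·x^3 - 30·x^4 + 24·x^5)·Dx  (order 1).
h: a_k = -2, -14, -48, -180, -550, -1746, -5124, -15176, …
ICs: h(0) = -2.

f: a_k = 1, 1, 5, 9, 29, 65, 181, 441, …
g: a_k = -1, -1, -1, -1, -1, -1, -1, -1, …
h₀=f·g: eliminate ⇒ L₀, order ≤ 1·1.
Derive L from L₀ (diff closure).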